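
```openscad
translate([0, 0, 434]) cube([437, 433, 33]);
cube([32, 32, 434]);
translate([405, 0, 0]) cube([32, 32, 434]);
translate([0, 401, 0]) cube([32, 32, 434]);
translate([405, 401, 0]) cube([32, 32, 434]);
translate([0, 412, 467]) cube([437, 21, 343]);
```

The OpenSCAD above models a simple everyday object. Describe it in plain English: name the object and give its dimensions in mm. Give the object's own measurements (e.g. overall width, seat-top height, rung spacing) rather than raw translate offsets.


A chair. The seat is a 437×433×33 mm slab with its top at z = 467 mm, on four 32×32 mm corner legs (flush with the seat edges, standing on z = 0). A flat backrest 21 mm thick, 343 mm tall, spans the full seat width and rises from the seat top along its +y edge, rear face flush with the rear of the seat.


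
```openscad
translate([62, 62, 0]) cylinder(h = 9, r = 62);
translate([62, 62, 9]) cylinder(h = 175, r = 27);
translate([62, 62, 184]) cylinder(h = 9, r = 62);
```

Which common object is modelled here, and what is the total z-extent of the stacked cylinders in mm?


A spool. The overall height is 193 mm.

Three coaxial cylinders, large–small–large — a spool. Two 9 mm flanges and a 175 mm core give 9 + 175 + 9 = 193 mm.


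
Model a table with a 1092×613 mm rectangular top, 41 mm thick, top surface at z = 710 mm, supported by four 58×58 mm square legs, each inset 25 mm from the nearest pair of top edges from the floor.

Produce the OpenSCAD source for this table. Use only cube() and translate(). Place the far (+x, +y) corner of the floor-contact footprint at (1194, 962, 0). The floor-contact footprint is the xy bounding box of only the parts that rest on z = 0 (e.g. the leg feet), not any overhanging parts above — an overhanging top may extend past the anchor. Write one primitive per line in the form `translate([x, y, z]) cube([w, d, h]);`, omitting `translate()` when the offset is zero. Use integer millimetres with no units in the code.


// leg_h = 710 - 41 = 669
translate([127, 374, 669]) cube([1092, 613, 41]);
translate([152, 399, 0]) cube([58, 58, 669]);
translate([1136, 399, 0]) cube([58, 58, 669]);
translate([152, 904, 0]) cube([58, 58, 669]);
translate([1136, 904, 0]) cube([58, 58, 669]);


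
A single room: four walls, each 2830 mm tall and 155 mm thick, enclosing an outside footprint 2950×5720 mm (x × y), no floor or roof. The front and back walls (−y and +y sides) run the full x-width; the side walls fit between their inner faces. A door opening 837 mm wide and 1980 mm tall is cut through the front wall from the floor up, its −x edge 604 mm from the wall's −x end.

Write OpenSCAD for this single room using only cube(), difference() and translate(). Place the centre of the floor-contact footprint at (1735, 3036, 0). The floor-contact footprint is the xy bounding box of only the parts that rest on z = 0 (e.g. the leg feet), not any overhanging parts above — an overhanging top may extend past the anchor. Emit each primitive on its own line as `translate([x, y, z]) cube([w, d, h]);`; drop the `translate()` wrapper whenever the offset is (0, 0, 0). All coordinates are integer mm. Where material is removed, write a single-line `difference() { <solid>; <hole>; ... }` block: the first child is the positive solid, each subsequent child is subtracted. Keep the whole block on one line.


difference() { translate([260, 176, 0]) cube([2950, 155, 2830]); translate([864, 176, 0]) cube([837, 155, 1980]); }
translate([260, 5741, 0]) cube([2950, 155, 2830]);
translate([260, 331, 0]) cube([155, 5410, 2830]);
translate([3055, 331, 0]) cube([155, 5410, 2830]);


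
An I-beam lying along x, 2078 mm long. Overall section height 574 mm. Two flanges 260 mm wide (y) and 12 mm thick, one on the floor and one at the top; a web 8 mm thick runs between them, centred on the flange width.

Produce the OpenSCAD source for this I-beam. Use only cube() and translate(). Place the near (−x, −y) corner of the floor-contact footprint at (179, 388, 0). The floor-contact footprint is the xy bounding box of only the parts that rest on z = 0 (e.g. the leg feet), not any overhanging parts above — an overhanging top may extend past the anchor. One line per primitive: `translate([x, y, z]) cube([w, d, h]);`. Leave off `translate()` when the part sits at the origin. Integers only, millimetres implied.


translate([179, 388, 0]) cube([2078, 260, 12]);
translate([179, 514, 12]) cube([2078, 8, 550]);
translate([179, 388, 562]) cube([2078, 260, 12]);


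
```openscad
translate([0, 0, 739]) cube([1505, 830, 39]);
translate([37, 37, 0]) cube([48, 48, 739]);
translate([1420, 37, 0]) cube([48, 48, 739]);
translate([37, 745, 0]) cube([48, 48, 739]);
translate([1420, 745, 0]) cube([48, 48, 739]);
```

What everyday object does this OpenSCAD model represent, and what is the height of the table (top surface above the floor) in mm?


A table. The table height is 778 mm.

A 1505×830×39 slab sits at z = 739 on four 48 mm square posts — a table. The top surface is at 739 + 39 = 778 mm.


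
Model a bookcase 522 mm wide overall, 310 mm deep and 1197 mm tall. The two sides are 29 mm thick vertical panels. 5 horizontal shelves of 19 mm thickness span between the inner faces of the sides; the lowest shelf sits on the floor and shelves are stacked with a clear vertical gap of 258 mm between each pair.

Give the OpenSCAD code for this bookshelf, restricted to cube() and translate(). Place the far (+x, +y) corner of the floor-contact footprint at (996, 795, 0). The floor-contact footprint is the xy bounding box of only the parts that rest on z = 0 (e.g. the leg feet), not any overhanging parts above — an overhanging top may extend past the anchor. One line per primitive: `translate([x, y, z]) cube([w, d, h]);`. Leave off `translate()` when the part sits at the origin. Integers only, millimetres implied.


translate([474, 485, 0]) cube([29, 310, 1197]);
translate([967, 485, 0]) cube([29, 310, 1197]);
translate([503, 485, 0]) cube([464, 310, 19]);
translate([503, 485, 277]) cube([464, 310, 19]);
translate([503, 485, 554]) cube([464, 310, 19]);
translate([503, 485, 831]) cube([464, 310, 19]);
translate([503, 485, 1108]) cube([464, 310, 19]);


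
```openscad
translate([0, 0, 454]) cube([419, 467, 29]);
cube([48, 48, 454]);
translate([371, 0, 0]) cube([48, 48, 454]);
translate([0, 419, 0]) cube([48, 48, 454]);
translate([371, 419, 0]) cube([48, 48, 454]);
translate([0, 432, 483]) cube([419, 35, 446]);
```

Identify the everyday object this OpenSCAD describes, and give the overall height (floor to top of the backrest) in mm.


A chair. The overall height is 929 mm.

A slab on four corner posts with a tall panel at the back — a chair. The seat slab sits at z = 454 with thickness 29, and the 446 mm backrest starts at the seat top, so the overall height is 454 + 29 + 446 = 929 mm.


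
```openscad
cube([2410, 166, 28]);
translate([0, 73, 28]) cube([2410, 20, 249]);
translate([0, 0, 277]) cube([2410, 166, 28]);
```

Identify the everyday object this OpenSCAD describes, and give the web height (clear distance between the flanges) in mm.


An I-beam. The web height is 249 mm.

Two wide flanges with a thin centred web — an I-beam. Overall 305 mm minus two 28 mm flanges gives a web of 305 − 2·28 = 249 mm.


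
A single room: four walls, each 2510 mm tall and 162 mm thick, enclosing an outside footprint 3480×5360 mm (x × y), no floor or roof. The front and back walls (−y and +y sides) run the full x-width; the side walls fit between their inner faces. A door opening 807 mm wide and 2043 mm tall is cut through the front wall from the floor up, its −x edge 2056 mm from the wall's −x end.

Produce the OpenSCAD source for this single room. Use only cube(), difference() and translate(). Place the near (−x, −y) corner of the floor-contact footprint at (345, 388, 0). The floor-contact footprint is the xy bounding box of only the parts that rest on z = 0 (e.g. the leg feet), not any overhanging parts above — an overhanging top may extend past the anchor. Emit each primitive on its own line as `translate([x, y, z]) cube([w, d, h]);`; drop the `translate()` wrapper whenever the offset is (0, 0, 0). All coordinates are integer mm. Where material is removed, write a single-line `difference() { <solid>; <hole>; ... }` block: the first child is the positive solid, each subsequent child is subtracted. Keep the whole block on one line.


difference() { translate([345, 388, 0]) cube([3480, 162, 2510]); translate([2401, 388, 0]) cube([807, 162, 2043]); }
translate([345, 5586, 0]) cube([3480, 162, 2510]);
translate([345, 550, 0]) cube([162, 5036, 2510]);
translate([3663, 550, 0]) cube([162, 5036, 2510]);


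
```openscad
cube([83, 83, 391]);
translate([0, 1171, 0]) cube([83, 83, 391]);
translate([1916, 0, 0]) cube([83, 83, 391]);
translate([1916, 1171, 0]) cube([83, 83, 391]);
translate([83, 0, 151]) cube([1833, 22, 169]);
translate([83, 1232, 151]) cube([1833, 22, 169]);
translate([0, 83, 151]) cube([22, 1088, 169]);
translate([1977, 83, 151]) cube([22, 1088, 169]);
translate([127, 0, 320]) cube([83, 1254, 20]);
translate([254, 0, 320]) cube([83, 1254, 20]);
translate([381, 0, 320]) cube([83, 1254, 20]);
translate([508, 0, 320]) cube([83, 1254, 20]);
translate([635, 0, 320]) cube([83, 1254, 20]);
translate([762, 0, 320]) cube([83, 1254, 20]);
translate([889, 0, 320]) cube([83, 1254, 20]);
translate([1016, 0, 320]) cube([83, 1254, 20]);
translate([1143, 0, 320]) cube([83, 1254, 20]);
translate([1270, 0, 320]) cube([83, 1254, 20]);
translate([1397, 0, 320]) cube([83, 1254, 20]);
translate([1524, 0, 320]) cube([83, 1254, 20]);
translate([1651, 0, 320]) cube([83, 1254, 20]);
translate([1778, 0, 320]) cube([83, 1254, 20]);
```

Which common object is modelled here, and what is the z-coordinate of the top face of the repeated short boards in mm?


A bed frame. The slat-top height is 340 mm.

Four posts, four rails, and a row of slats — a bed frame. Slats sit on the rails at z = 151 + 169 = 320; with slat thickness 20, the top is 340 mm.


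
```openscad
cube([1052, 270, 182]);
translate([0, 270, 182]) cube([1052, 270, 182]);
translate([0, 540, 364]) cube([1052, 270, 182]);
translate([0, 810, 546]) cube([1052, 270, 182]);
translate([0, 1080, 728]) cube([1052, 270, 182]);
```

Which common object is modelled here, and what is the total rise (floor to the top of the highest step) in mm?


A staircase. The total rise is 910 mm.

5 identical blocks, each offset up and back from the previous — a staircase. Each step is 182 mm tall and there are 5 of them, so the total rise is 5 × 182 = 910 mm.


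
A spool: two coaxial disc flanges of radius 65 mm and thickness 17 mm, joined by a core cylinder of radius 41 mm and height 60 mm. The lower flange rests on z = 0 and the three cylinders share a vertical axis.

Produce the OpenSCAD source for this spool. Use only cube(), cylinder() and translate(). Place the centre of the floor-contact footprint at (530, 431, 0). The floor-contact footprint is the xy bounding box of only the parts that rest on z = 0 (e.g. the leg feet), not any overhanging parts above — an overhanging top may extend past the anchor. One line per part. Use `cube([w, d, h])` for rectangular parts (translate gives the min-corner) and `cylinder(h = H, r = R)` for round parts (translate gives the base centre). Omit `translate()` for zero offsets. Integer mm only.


translate([530, 431, 0]) cylinder(h = 17, r = 65);
translate([530, 431, 17]) cylinder(h = 60, r = 41);
translate([530, 431, 77]) cylinder(h = 17, r = 65);


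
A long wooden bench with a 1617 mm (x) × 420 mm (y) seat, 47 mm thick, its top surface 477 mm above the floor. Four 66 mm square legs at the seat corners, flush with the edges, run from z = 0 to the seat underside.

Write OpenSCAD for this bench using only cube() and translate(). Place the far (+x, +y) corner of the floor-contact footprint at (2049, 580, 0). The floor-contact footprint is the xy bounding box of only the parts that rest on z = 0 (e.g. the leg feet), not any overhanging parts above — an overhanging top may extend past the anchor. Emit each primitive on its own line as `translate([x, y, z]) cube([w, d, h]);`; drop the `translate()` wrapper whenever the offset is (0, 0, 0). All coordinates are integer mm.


translate([432, 160, 430]) cube([1617, 420, 47]);
translate([432, 160, 0]) cube([66, 66, 430]);
translate([432, 514, 0]) cube([66, 66, 430]);
translate([1983, 160, 0]) cube([66, 66, 430]);
translate([1983, 514, 0]) cube([66, 66, 430]);


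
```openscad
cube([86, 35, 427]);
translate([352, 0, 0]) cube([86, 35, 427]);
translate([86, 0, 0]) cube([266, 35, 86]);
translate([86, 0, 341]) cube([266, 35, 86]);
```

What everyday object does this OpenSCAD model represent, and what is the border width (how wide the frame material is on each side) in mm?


A picture frame. The border width is 86 mm.

Four thin pieces enclosing a rectangular opening — a picture frame. The two full-height stiles are 427 mm tall; the top rail sits at z = 341 and is 86 mm tall, so the border above the opening is 427 − 341 = 86 mm, matching the stile x-width.


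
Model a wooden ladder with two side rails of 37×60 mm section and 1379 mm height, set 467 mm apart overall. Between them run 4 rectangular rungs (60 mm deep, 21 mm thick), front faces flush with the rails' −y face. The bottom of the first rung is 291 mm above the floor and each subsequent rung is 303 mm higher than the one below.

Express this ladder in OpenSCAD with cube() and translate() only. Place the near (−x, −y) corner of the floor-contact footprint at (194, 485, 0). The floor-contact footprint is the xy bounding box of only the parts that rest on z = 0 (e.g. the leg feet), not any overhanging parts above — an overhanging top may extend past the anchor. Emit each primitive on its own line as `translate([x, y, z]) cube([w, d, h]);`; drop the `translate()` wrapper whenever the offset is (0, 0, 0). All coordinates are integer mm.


translate([194, 485, 0]) cube([37, 60, 1379]);
translate([624, 485, 0]) cube([37, 60, 1379]);
translate([231, 485, 291]) cube([393, 60, 21]);
translate([231, 485, 594]) cube([393, 60, 21]);
translate([231, 485, 897]) cube([393, 60, 21]);
translate([231, 485, 1200]) cube([393, 60, 21]);


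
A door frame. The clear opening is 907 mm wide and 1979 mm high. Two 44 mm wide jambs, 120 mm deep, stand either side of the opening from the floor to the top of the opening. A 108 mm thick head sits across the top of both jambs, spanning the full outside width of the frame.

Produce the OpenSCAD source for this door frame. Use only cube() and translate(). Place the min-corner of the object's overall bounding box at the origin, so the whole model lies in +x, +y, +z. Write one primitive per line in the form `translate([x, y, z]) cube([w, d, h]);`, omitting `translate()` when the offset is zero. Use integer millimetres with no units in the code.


cube([44, 120, 1979]);
translate([951, 0, 0]) cube([44, 120, 1979]);
translate([0, 0, 1979]) cube([995, 120, 108]);


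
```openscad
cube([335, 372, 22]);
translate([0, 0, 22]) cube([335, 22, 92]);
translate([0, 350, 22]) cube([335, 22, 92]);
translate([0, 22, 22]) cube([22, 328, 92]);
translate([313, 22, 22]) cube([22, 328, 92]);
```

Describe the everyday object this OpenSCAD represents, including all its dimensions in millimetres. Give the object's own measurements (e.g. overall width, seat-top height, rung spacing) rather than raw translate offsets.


An open-topped rectangular box: outside dimensions 335×372×114 mm, with a uniform wall and base thickness of 22 mm. The base is a full 335×372 slab on the floor; four walls sit on top of the base. The front and back walls (the −y and +y sides) span the full width; the two side walls fit between them.


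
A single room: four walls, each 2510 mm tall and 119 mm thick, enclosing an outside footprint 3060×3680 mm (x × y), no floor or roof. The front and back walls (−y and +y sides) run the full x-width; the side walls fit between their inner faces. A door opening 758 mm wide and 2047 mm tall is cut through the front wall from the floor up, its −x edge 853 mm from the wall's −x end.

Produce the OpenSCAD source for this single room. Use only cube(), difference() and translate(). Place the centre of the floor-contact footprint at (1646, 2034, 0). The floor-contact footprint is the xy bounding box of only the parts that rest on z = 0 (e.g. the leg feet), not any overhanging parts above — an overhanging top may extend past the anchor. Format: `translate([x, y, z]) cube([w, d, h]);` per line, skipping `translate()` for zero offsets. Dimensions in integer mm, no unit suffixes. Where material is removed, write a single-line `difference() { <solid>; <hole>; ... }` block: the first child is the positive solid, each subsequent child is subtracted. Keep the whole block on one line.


difference() { translate([116, 194, 0]) cube([3060, 119, 2510]); translate([969, 194, 0]) cube([758, 119, 2047]); }
translate([116, 3755, 0]) cube([3060, 119, 2510]);
translate([116, 313, 0]) cube([119, 3442, 2510]);
translate([3057, 313, 0]) cube([119, 3442, 2510]);


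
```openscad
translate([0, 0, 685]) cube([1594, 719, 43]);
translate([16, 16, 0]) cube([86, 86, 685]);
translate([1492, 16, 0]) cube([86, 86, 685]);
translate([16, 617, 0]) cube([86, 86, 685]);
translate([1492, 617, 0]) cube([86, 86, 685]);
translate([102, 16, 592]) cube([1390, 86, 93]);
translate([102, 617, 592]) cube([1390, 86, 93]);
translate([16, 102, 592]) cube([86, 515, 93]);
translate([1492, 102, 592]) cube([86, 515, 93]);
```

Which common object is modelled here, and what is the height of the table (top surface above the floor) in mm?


A table. The table height is 728 mm.

A 1594×719×43 slab sits at z = 685 on four 86 mm square posts — a table. The top surface is at 685 + 43 = 728 mm.


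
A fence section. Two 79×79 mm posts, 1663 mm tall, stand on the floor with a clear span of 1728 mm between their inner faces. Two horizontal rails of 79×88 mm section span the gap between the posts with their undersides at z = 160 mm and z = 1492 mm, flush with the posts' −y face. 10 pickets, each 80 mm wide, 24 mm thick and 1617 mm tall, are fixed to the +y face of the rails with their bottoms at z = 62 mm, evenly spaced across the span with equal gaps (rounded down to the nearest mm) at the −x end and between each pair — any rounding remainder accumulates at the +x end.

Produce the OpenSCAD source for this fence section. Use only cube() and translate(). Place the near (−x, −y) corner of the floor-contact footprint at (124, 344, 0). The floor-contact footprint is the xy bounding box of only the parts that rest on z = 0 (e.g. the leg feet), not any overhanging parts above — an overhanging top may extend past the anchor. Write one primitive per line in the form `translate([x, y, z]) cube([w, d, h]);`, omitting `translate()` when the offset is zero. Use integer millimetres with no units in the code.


translate([124, 344, 0]) cube([79, 79, 1663]);
translate([1931, 344, 0]) cube([79, 79, 1663]);
translate([203, 344, 160]) cube([1728, 79, 88]);
translate([203, 344, 1492]) cube([1728, 79, 88]);
translate([287, 423, 62]) cube([80, 24, 1617]);
translate([451, 423, 62]) cube([80, 24, 1617]);
translate([615, 423, 62]) cube([80, 24, 1617]);
translate([779, 423, 62]) cube([80, 24, 1617]);
translate([943, 423, 62]) cube([80, 24, 1617]);
translate([1107, 423, 62]) cube([80, 24, 1617]);
translate([1271, 423, 62]) cube([80, 24, 1617]);
translate([1435, 423, 62]) cube([80, 24, 1617]);
translate([1599, 423, 62]) cube([80, 24, 1617]);
translate([1763, 423, 62]) cube([80, 24, 1617]);


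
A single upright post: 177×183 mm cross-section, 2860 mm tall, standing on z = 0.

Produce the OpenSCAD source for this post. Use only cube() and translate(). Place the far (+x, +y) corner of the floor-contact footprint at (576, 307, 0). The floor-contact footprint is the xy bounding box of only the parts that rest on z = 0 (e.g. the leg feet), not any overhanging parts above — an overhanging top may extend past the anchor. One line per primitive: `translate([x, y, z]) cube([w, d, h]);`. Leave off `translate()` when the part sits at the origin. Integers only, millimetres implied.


translate([399, 124, 0]) cube([177, 183, 2860]);


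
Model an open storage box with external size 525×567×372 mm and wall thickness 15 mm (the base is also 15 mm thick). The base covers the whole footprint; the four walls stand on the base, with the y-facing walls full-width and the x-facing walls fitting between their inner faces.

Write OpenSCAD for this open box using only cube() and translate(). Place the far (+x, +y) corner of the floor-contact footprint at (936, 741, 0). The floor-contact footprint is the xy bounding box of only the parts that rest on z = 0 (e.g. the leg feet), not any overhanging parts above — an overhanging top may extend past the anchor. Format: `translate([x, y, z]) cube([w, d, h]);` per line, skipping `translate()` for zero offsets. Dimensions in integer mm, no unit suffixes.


translate([411, 174, 0]) cube([525, 567, 15]);
translate([411, 174, 15]) cube([525, 15, 357]);
translate([411, 726, 15]) cube([525, 15, 357]);
translate([411, 189, 15]) cube([15, 537, 357]);
translate([921, 189, 15]) cube([15, 537, 357]);


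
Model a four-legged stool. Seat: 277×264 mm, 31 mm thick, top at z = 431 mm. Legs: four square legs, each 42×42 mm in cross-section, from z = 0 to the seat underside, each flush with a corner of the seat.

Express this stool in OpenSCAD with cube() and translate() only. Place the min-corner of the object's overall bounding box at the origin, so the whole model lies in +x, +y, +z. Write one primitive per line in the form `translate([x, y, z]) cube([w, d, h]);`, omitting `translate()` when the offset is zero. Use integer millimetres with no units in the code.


translate([0, 0, 400]) cube([277, 264, 31]);
cube([42, 42, 400]);
translate([235, 0, 0]) cube([42, 42, 400]);
translate([0, 222, 0]) cube([42, 42, 400]);
translate([235, 222, 0]) cube([42, 42, 400]);


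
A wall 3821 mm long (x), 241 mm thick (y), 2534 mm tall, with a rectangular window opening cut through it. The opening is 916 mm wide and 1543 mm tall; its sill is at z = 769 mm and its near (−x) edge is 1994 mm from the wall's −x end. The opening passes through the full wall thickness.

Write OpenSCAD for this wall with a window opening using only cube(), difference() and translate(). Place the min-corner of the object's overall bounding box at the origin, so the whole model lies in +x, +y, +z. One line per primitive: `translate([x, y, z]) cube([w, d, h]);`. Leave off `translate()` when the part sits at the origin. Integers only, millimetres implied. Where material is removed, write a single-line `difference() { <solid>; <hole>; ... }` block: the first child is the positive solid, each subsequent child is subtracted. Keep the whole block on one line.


difference() { cube([3821, 241, 2534]); translate([1994, 0, 769]) cube([916, 241, 1543]); }


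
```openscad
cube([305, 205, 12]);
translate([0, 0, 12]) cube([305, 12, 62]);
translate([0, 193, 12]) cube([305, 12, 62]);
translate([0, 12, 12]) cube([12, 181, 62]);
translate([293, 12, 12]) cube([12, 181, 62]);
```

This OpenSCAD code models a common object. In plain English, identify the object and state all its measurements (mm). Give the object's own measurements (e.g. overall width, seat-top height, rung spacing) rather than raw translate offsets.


An open-topped rectangular box: outside dimensions 305×205×74 mm, with a uniform wall and base thickness of 12 mm. The base is a full 305×205 slab on the floor; four walls sit on top of the base. The front and back walls (the −y and +y sides) span the full width; the two side walls fit between them.


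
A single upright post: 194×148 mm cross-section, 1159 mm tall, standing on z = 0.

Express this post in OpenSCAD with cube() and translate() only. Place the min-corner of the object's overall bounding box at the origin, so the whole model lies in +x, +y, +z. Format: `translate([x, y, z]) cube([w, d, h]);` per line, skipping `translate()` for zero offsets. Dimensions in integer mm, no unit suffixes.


cube([194, 148, 1159]);


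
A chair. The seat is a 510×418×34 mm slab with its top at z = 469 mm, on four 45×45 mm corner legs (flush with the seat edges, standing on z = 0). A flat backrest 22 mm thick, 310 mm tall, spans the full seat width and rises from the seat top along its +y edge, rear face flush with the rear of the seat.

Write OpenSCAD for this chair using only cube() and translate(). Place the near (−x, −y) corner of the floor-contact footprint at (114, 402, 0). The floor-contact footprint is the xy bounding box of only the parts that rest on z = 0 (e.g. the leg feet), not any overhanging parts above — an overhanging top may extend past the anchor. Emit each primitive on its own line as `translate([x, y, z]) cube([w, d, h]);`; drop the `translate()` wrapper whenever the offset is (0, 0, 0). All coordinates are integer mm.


translate([114, 402, 435]) cube([510, 418, 34]);
translate([114, 402, 0]) cube([45, 45, 435]);
translate([579, 402, 0]) cube([45, 45, 435]);
translate([114, 775, 0]) cube([45, 45, 435]);
translate([579, 775, 0]) cube([45, 45, 435]);
translate([114, 798, 469]) cube([510, 22, 310]);


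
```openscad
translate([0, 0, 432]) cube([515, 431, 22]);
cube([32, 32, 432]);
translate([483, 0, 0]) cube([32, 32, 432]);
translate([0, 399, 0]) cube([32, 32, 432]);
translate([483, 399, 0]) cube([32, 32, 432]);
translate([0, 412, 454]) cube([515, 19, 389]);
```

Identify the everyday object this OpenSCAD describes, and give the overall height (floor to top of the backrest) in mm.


A chair. The overall height is 843 mm.

A slab on four corner posts with a tall panel at the back — a chair. The seat slab sits at z = 432 with thickness 22, and the 389 mm backrest starts at the seat top, so the overall height is 432 + 22 + 389 = 843 mm.


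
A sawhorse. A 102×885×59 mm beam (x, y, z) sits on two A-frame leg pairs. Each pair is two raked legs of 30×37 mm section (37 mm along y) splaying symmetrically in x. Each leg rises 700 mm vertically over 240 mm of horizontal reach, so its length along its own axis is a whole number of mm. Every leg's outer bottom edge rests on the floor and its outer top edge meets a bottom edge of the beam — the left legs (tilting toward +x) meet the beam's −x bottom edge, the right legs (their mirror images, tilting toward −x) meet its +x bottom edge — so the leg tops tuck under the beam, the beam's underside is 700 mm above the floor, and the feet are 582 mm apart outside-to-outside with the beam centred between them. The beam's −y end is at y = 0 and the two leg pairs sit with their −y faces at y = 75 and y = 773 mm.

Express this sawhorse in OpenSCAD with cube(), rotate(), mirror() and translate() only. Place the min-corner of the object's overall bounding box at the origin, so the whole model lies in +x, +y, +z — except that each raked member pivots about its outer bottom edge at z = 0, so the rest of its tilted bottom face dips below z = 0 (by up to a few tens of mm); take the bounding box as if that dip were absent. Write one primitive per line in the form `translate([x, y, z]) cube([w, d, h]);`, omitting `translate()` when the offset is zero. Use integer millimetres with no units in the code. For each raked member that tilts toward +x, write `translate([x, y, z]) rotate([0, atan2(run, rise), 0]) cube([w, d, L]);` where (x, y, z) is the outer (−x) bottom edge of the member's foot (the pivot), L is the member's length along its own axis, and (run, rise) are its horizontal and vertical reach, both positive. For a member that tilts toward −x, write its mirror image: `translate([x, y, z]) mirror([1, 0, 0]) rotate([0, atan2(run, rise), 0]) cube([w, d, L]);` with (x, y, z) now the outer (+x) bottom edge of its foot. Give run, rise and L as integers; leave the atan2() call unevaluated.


// leg length = √(240² + 700²) = 740
// right-leg outer foot x = 2·240 + 102 = 582
// beam min-corner = (240, 0, 700)
translate([240, 0, 700]) cube([102, 885, 59]);
translate([0, 75, 0]) rotate([0, atan2(240, 700), 0]) cube([30, 37, 740]);
translate([582, 75, 0]) mirror([1, 0, 0]) rotate([0, atan2(240, 700), 0]) cube([30, 37, 740]);
translate([0, 773, 0]) rotate([0, atan2(240, 700), 0]) cube([30, 37, 740]);
translate([582, 773, 0]) mirror([1, 0, 0]) rotate([0, atan2(240, 700), 0]) cube([30, 37, 740]);


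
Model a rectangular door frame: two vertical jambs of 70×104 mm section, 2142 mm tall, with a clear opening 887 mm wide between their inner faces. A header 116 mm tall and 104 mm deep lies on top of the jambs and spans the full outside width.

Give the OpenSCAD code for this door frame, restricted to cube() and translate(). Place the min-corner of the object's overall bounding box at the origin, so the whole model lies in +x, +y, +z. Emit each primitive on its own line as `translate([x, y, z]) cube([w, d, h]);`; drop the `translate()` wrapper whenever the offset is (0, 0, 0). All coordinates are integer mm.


cube([70, 104, 2142]);
translate([957, 0, 0]) cube([70, 104, 2142]);
translate([0, 0, 2142]) cube([1027, 104, 116]);


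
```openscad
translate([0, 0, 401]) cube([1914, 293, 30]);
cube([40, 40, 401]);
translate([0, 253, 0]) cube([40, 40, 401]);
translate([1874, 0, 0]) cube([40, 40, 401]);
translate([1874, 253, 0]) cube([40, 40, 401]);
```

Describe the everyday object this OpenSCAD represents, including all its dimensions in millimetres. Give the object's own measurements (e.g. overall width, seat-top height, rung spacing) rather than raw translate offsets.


A bench: a 1914×293 mm seat slab, 30 mm thick, top at z = 431 mm, on four 40×40 mm square legs flush with the seat corners and standing on z = 0.


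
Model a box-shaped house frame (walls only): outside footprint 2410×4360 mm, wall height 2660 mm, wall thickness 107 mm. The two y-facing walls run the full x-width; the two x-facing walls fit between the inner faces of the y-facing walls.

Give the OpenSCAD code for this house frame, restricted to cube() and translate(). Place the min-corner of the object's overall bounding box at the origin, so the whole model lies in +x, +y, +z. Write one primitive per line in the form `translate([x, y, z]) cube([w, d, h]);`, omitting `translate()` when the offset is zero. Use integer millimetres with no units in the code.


cube([2410, 107, 2660]);
translate([0, 4253, 0]) cube([2410, 107, 2660]);
translate([0, 107, 0]) cube([107, 4146, 2660]);
translate([2303, 107, 0]) cube([107, 4146, 2660]);


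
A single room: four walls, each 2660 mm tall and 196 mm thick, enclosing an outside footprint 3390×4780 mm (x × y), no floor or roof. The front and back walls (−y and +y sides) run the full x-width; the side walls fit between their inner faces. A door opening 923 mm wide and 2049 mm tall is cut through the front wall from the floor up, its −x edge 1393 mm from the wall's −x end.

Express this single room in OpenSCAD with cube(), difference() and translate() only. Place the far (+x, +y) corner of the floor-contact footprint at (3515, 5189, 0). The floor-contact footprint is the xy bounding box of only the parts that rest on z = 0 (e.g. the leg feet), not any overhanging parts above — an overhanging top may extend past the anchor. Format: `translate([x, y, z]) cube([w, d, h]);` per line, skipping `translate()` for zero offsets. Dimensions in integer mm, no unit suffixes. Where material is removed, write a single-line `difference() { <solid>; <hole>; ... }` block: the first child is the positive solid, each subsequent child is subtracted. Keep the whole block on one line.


difference() { translate([125, 409, 0]) cube([3390, 196, 2660]); translate([1518, 409, 0]) cube([923, 196, 2049]); }
translate([125, 4993, 0]) cube([3390, 196, 2660]);
translate([125, 605, 0]) cube([196, 4388, 2660]);
translate([3319, 605, 0]) cube([196, 4388, 2660]);


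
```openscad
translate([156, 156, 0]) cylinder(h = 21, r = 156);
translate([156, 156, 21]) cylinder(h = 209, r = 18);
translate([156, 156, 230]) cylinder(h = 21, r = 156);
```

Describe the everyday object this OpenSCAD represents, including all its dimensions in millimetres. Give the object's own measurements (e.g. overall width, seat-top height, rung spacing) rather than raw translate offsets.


A spool: two coaxial disc flanges of radius 156 mm and thickness 21 mm, joined by a core cylinder of radius 18 mm and height 209 mm. The lower flange rests on z = 0 and the three cylinders share a vertical axis.


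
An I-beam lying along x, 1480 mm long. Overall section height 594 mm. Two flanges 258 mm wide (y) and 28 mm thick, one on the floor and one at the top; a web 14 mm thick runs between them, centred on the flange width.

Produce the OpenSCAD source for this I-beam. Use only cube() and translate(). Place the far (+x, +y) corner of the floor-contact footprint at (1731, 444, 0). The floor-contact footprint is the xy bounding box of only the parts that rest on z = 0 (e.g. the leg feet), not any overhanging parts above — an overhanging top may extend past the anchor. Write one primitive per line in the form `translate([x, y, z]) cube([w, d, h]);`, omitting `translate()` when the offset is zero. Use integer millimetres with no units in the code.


translate([251, 186, 0]) cube([1480, 258, 28]);
translate([251, 308, 28]) cube([1480, 14, 538]);
translate([251, 186, 566]) cube([1480, 258, 28]);


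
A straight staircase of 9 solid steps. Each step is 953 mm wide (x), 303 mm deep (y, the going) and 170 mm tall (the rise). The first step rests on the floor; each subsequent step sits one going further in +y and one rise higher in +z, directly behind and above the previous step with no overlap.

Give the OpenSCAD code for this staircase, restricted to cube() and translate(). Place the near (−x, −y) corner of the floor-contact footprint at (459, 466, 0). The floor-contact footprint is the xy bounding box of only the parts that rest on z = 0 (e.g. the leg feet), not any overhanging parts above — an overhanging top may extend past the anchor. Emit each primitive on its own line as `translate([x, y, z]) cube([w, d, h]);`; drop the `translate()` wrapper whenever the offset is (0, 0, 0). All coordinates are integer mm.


translate([459, 466, 0]) cube([953, 303, 170]);
translate([459, 769, 170]) cube([953, 303, 170]);
translate([459, 1072, 340]) cube([953, 303, 170]);
translate([459, 1375, 510]) cube([953, 303, 170]);
translate([459, 1678, 680]) cube([953, 303, 170]);
translate([459, 1981, 850]) cube([953, 303, 170]);
translate([459, 2284, 1020]) cube([953, 303, 170]);
translate([459, 2587, 1190]) cube([953, 303, 170]);
translate([459, 2890, 1360]) cube([953, 303, 170]);


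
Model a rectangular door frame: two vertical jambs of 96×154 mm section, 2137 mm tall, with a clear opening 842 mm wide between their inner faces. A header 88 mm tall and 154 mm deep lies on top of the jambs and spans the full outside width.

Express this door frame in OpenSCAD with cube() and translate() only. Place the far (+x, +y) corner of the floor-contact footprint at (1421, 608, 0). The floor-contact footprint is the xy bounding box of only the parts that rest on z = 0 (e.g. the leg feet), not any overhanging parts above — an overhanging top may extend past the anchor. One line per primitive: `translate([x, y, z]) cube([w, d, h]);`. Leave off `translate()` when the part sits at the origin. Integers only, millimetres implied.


translate([387, 454, 0]) cube([96, 154, 2137]);
translate([1325, 454, 0]) cube([96, 154, 2137]);
translate([387, 454, 2137]) cube([1034, 154, 88]);


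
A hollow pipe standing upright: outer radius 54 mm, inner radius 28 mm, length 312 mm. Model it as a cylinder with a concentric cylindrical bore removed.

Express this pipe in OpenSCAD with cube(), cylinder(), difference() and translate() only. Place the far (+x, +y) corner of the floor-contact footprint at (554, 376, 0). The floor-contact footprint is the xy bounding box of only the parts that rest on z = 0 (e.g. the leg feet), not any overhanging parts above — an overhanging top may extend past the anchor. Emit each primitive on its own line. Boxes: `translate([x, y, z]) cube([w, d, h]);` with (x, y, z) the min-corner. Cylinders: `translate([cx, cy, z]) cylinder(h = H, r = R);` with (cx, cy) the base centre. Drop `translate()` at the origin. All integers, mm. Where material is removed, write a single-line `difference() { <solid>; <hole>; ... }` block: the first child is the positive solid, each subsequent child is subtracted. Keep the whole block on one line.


difference() { translate([500, 322, 0]) cylinder(h = 312, r = 54); translate([500, 322, 0]) cylinder(h = 312, r = 28); }


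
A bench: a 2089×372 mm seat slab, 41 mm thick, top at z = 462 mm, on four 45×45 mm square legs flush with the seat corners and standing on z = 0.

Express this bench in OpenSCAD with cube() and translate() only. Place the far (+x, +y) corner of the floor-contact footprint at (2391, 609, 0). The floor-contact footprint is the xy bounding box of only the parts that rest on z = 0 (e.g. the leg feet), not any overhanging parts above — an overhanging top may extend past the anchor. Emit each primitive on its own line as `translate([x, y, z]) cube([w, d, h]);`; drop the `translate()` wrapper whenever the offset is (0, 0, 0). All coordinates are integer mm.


// leg_h = 462 − 41 = 421
translate([302, 237, 421]) cube([2089, 372, 41]);
translate([302, 237, 0]) cube([45, 45, 421]);
translate([302, 564, 0]) cube([45, 45, 421]);
translate([2346, 237, 0]) cube([45, 45, 421]);
translate([2346, 564, 0]) cube([45, 45, 421]);


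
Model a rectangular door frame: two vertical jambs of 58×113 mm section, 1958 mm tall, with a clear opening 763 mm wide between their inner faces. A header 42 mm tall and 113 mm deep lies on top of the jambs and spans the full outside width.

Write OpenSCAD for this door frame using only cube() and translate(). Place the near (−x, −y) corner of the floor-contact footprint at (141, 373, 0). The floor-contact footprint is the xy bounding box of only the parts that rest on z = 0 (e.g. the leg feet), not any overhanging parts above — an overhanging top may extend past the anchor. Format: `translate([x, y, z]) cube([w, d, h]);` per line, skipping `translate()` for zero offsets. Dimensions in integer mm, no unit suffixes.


translate([141, 373, 0]) cube([58, 113, 1958]);
translate([962, 373, 0]) cube([58, 113, 1958]);
translate([141, 373, 1958]) cube([879, 113, 42]);


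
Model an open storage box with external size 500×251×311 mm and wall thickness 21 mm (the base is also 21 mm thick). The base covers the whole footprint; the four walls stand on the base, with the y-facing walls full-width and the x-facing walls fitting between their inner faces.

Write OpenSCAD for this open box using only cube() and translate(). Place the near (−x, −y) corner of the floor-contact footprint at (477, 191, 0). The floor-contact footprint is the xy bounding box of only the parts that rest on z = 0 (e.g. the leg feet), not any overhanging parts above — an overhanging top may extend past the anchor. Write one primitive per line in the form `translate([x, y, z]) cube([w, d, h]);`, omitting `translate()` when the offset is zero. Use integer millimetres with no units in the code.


translate([477, 191, 0]) cube([500, 251, 21]);
translate([477, 191, 21]) cube([500, 21, 290]);
translate([477, 421, 21]) cube([500, 21, 290]);
translate([477, 212, 21]) cube([21, 209, 290]);
translate([956, 212, 21]) cube([21, 209, 290]);


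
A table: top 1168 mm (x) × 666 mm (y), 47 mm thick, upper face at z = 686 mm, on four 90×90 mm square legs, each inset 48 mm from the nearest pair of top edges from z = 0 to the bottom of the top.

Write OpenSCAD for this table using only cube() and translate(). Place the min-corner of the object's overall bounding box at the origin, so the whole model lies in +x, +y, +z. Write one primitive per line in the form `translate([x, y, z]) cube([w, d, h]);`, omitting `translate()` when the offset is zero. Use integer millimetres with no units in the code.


translate([0, 0, 639]) cube([1168, 666, 47]);
translate([48, 48, 0]) cube([90, 90, 639]);
translate([1030, 48, 0]) cube([90, 90, 639]);
translate([48, 528, 0]) cube([90, 90, 639]);
translate([1030, 528, 0]) cube([90, 90, 639]);
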